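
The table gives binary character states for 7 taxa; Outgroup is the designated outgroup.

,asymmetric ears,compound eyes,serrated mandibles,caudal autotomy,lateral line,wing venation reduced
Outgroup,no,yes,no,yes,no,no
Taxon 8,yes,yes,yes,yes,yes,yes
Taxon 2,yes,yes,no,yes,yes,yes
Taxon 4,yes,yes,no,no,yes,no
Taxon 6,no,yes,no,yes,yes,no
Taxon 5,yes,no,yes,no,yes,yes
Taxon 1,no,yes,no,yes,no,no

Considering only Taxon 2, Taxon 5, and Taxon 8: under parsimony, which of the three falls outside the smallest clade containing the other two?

Character polarity is set by the outgroup: the derived state is whichever differs from the outgroup's state, so for compound eyes, caudal autotomy the derived state is 'no', and for the remaining characters it is 'yes'.
asymmetric ears (derived state 'yes') is shared by Taxon 2, Taxon 4, Taxon 5, and Taxon 8 — a synapomorphy uniting that clade.
compound eyes: derived state 'no' in Taxon 5 only — an autapomorphy, so it tells us nothing about relationships among taxa.
serrated mandibles: derived state 'yes' in Taxon 5 and Taxon 8 only — synapomorphy for {Taxon 5, Taxon 8}.
caudal autotomy groups Taxon 4 and Taxon 5, which is incompatible with the clades supported by the remaining characters; treating it as convergent (homoplasy) costs fewer steps than any alternative tree.
lateral line (derived state 'yes') is shared by Taxon 2, Taxon 4, Taxon 5, Taxon 6, and Taxon 8 — a synapomorphy uniting that clade.
wing venation reduced (derived state 'yes') is shared by Taxon 2, Taxon 5, and Taxon 8 — a synapomorphy uniting that clade.
Most parsimonious ingroup topology: (((((Taxon 8,Taxon 5),Taxon 2),Taxon 4),Taxon 6),Taxon 1).
Taxon 5 and Taxon 8 share a more recent common ancestor with each other than either does with Taxon 2, so Taxon 2 is the least closely related of the three.

Taxon 2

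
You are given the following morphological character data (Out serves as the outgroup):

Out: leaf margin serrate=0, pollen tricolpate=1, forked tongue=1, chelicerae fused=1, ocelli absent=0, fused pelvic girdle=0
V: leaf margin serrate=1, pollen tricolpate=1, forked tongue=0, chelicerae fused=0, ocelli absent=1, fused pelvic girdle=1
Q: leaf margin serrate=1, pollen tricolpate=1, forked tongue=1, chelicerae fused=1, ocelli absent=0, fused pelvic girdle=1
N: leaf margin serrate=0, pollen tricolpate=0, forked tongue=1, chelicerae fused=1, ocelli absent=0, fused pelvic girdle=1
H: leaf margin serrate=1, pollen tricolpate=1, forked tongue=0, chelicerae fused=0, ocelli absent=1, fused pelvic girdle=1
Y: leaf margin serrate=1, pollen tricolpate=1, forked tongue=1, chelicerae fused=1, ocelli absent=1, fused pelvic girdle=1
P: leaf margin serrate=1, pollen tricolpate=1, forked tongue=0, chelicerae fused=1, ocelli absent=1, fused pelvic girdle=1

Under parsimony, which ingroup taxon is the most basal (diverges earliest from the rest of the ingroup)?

Character polarity is set by the outgroup: the derived state is whichever differs from the outgroup's state, so for pollen tricolpate, forked tongue, chelicerae fused the derived state is '0', and for the remaining characters it is '1'.
leaf margin serrate (derived state '1') is shared by H, P, Q, V, and Y — a synapomorphy uniting that clade.
pollen tricolpate (derived state '0') is unique to N (autapomorphy; uninformative for grouping).
Only H, P, and V show the derived state '0' for forked tongue, supporting them as a clade.
chelicerae fused: derived state '0' in H and V only — synapomorphy for {H, V}.
ocelli absent (derived state '1') is shared by H, P, V, and Y — a synapomorphy uniting that clade.
fused pelvic girdle (derived state '1') is shared by all ingroup taxa — unites the whole ingroup.
Most parsimonious ingroup topology: (((((V,H),P),Y),Q),N).
N is sister to the clade containing all other ingroup taxa, so it is the earliest-diverging (most basal) ingroup lineage.

N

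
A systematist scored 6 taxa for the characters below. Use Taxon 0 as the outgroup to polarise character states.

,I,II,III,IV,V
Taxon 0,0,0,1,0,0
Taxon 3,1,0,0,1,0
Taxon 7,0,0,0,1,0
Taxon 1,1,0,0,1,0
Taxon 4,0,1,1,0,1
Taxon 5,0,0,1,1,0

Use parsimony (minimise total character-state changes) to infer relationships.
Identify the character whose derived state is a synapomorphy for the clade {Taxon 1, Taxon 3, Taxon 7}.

Character polarity is set by the outgroup: the derived state is whichever differs from the outgroup's state, so for III the derived state is '0', and for the remaining characters it is '1'.
I (derived state '1') is shared by Taxon 1 and Taxon 3 — a synapomorphy uniting that clade.
II: derived state '1' in Taxon 4 only — an autapomorphy, so it tells us nothing about relationships among taxa.
III (derived state '0') is shared by Taxon 1, Taxon 3, and Taxon 7 — a synapomorphy uniting that clade.
Only Taxon 1, Taxon 3, Taxon 5, and Taxon 7 show the derived state '1' for IV, supporting them as a clade.
V: derived state '1' in Taxon 4 only — an autapomorphy, so it tells us nothing about relationships among taxa.
Most parsimonious ingroup topology: ((((Taxon 3,Taxon 1),Taxon 7),Taxon 5),Taxon 4).
The clade {Taxon 1, Taxon 3, Taxon 7} is supported by III: its derived state '0' occurs in exactly those taxa and in no other taxon (including the outgroup).

III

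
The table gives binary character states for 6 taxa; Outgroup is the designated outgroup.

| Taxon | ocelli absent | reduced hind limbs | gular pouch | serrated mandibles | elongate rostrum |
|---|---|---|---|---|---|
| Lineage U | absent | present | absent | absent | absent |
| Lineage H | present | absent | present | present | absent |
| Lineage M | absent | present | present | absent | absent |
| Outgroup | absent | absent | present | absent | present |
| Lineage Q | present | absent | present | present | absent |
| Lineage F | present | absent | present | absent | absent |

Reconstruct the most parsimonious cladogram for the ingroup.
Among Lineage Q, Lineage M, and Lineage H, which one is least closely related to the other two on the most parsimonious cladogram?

Lineage M

Character polarity is set by the outgroup: the derived state is whichever differs from the outgroup's state, so for gular pouch, elongate rostrum the derived state is 'absent', and for the remaining characters it is 'present'.
ocelli absent (derived state 'present') is shared by Lineage F, Lineage H, and Lineage Q — a synapomorphy uniting that clade.
reduced hind limbs: derived state 'present' in Lineage M and Lineage U only — synapomorphy for {Lineage M, Lineage U}.
gular pouch: derived state 'absent' in Lineage U only — an autapomorphy, so it tells us nothing about relationships among taxa.
serrated mandibles: derived state 'present' in Lineage H and Lineage Q only — synapomorphy for {Lineage H, Lineage Q}.
All ingroup taxa share the derived state 'absent' for elongate rostrum; it defines the ingroup but does not resolve relationships within it.
Most parsimonious ingroup topology: (((Lineage H,Lineage Q),Lineage F),(Lineage U,Lineage M)).
Lineage H and Lineage Q share a more recent common ancestor with each other than either does with Lineage M, so Lineage M is the least closely related of the three.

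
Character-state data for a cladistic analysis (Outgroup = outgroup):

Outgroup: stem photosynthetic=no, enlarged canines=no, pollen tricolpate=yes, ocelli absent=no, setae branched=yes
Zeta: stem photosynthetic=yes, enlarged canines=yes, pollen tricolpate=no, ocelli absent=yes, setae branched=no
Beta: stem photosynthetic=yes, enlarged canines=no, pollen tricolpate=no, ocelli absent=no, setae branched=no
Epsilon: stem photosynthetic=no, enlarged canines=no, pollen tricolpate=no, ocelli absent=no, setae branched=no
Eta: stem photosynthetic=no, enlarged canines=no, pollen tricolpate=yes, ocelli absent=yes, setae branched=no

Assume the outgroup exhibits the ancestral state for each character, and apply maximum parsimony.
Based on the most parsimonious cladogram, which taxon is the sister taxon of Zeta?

Character polarity is set by the outgroup: the derived state is whichever differs from the outgroup's state, so for pollen tricolpate, setae branched the derived state is 'no', and for the remaining characters it is 'yes'.
stem photosynthetic (derived state 'yes') is shared by Beta and Zeta — a synapomorphy uniting that clade.
enlarged canines (derived state 'yes') is unique to Zeta (autapomorphy; uninformative for grouping).
pollen tricolpate: derived state 'no' in Beta, Epsilon, and Zeta only — synapomorphy for {Beta, Epsilon, Zeta}.
ocelli absent groups Eta and Zeta, which is incompatible with the clades supported by the remaining characters; treating it as convergent (homoplasy) costs fewer steps than any alternative tree.
setae branched (derived state 'no') is shared by all ingroup taxa — unites the whole ingroup.
Most parsimonious ingroup topology: (((Zeta,Beta),Epsilon),Eta).
Zeta and Beta form a cherry on this tree, so they are sister taxa.

Beta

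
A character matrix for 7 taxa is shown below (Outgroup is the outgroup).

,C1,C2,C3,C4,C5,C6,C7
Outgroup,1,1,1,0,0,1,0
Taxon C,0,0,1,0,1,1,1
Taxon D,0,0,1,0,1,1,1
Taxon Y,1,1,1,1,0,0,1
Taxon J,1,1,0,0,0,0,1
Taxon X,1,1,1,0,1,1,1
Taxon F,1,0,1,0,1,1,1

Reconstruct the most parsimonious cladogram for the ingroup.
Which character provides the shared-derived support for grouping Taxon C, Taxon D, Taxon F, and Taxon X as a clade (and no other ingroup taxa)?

C5

Character polarity is set by the outgroup: the derived state is whichever differs from the outgroup's state, so for C1, C2, C3, C6 the derived state is '0', and for the remaining characters it is '1'.
C1 (derived state '0') is shared by Taxon C and Taxon D — a synapomorphy uniting that clade.
Only Taxon C, Taxon D, and Taxon F show the derived state '0' for C2, supporting them as a clade.
C3 (derived state '0') is unique to Taxon J (autapomorphy; uninformative for grouping).
C4: derived state '1' in Taxon Y only — an autapomorphy, so it tells us nothing about relationships among taxa.
Only Taxon C, Taxon D, Taxon F, and Taxon X show the derived state '1' for C5, supporting them as a clade.
C6 (derived state '0') is shared by Taxon J and Taxon Y — a synapomorphy uniting that clade.
C7 (derived state '1') is shared by all ingroup taxa — unites the whole ingroup.
Most parsimonious ingroup topology: ((((Taxon C,Taxon D),Taxon F),Taxon X),(Taxon Y,Taxon J)).
The clade {Taxon C, Taxon D, Taxon F, Taxon X} is supported by C5: its derived state '1' occurs in exactly those taxa and in no other taxon (including the outgroup).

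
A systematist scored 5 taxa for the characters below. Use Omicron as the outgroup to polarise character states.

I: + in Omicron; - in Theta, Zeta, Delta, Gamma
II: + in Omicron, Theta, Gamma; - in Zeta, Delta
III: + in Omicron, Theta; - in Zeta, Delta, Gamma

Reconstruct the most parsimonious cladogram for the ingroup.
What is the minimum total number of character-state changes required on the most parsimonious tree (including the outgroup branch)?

The outgroup has state '+' for every character, so '-' is the derived state throughout.
I (derived state '-') is shared by all ingroup taxa — unites the whole ingroup.
II: derived state '-' in Delta and Zeta only — synapomorphy for {Delta, Zeta}.
III (derived state '-') is shared by Delta, Gamma, and Zeta — a synapomorphy uniting that clade.
Most parsimonious ingroup topology: (Theta,((Zeta,Delta),Gamma)).
Changes per character on this tree: I: 1; II: 1; III: 1.
Total = 3.

3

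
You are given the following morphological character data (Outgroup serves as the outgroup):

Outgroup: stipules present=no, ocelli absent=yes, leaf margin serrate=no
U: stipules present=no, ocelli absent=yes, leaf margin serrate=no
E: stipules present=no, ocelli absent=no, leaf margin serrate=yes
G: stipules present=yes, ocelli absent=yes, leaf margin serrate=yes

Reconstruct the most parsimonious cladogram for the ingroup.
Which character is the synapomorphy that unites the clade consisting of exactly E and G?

Character polarity is set by the outgroup: the derived state is whichever differs from the outgroup's state, so for ocelli absent the derived state is 'no', and for the remaining characters it is 'yes'.
stipules present: derived state 'yes' in G only — an autapomorphy, so it tells us nothing about relationships among taxa.
ocelli absent (derived state 'no') is unique to E (autapomorphy; uninformative for grouping).
leaf margin serrate (derived state 'yes') is shared by E and G — a synapomorphy uniting that clade.
Most parsimonious ingroup topology: (U,(E,G)).
The clade {E, G} is supported by leaf margin serrate: its derived state 'yes' occurs in exactly those taxa and in no other taxon (including the outgroup).

leaf margin serrate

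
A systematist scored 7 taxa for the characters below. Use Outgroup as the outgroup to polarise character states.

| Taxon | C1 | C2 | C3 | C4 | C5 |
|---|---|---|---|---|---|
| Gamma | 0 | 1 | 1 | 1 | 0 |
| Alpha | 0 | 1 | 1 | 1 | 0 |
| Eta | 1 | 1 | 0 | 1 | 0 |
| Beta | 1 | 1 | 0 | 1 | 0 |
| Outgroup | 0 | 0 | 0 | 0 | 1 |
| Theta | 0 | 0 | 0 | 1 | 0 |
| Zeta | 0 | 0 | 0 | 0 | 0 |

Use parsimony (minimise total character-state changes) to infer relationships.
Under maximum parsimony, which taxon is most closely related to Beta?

Eta

Character polarity is set by the outgroup: the derived state is whichever differs from the outgroup's state, so for C5 the derived state is '0', and for the remaining characters it is '1'.
C1: derived state '1' in Beta and Eta only — synapomorphy for {Beta, Eta}.
C2 (derived state '1') is shared by Alpha, Beta, Eta, and Gamma — a synapomorphy uniting that clade.
C3: derived state '1' in Alpha and Gamma only — synapomorphy for {Alpha, Gamma}.
Only Alpha, Beta, Eta, Gamma, and Theta show the derived state '1' for C4, supporting them as a clade.
All ingroup taxa share the derived state '0' for C5; it defines the ingroup but does not resolve relationships within it.
Most parsimonious ingroup topology: ((((Gamma,Alpha),(Beta,Eta)),Theta),Zeta).
Beta and Eta form a cherry on this tree, so they are sister taxa.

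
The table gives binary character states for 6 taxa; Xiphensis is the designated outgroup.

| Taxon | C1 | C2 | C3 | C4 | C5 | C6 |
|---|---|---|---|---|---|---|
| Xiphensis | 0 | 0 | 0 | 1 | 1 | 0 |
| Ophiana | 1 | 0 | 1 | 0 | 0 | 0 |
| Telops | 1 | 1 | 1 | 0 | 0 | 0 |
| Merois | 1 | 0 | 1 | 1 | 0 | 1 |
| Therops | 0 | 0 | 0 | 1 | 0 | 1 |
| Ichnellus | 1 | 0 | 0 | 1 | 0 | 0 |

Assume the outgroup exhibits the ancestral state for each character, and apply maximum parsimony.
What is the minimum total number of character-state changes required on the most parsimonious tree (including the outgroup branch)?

Character polarity is set by the outgroup: the derived state is whichever differs from the outgroup's state, so for C4, C5 the derived state is '0', and for the remaining characters it is '1'.
C1 (derived state '1') is shared by Ichnellus, Merois, Ophiana, and Telops — a synapomorphy uniting that clade.
C2 (derived state '1') is unique to Telops (autapomorphy; uninformative for grouping).
C3 (derived state '1') is shared by Merois, Ophiana, and Telops — a synapomorphy uniting that clade.
Only Ophiana and Telops show the derived state '0' for C4, supporting them as a clade.
All ingroup taxa share the derived state '0' for C5; it defines the ingroup but does not resolve relationships within it.
C6 groups Merois and Therops, which is incompatible with the clades supported by the remaining characters; treating it as convergent (homoplasy) costs fewer steps than any alternative tree.
Most parsimonious ingroup topology: ((((Ophiana,Telops),Merois),Ichnellus),Therops).
Changes per character on this tree: C1: 1; C2: 1; C3: 1; C4: 1; C5: 1; C6: 2.
Total = 7.

7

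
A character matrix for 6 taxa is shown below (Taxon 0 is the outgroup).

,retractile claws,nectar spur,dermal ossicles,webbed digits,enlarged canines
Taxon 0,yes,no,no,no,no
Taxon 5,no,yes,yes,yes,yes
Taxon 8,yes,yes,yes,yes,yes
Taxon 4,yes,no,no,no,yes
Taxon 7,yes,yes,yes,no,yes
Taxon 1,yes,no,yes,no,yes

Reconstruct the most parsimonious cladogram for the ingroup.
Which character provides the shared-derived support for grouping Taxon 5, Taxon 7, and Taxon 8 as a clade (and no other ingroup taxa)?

Character polarity is set by the outgroup: the derived state is whichever differs from the outgroup's state, so for retractile claws the derived state is 'no', and for the remaining characters it is 'yes'.
retractile claws (derived state 'no') is unique to Taxon 5 (autapomorphy; uninformative for grouping).
nectar spur: derived state 'yes' in Taxon 5, Taxon 7, and Taxon 8 only — synapomorphy for {Taxon 5, Taxon 7, Taxon 8}.
Only Taxon 1, Taxon 5, Taxon 7, and Taxon 8 show the derived state 'yes' for dermal ossicles, supporting them as a clade.
Only Taxon 5 and Taxon 8 show the derived state 'yes' for webbed digits, supporting them as a clade.
enlarged canines (derived state 'yes') is shared by all ingroup taxa — unites the whole ingroup.
Most parsimonious ingroup topology: ((((Taxon 5,Taxon 8),Taxon 7),Taxon 1),Taxon 4).
The clade {Taxon 5, Taxon 7, Taxon 8} is supported by nectar spur: its derived state 'yes' occurs in exactly those taxa and in no other taxon (including the outgroup).

nectar spur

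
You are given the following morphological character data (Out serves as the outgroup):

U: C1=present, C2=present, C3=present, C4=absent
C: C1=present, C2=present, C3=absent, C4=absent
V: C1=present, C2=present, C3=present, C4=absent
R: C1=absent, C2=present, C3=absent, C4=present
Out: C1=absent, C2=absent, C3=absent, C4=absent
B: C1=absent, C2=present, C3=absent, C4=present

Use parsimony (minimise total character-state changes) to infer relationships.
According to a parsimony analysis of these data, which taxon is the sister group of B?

R

The outgroup has state 'absent' for every character, so 'present' is the derived state throughout.
C1: derived state 'present' in C, U, and V only — synapomorphy for {C, U, V}.
C2 (derived state 'present') is shared by all ingroup taxa — unites the whole ingroup.
C3: derived state 'present' in U and V only — synapomorphy for {U, V}.
C4: derived state 'present' in B and R only — synapomorphy for {B, R}.
Most parsimonious ingroup topology: ((R,B),((U,V),C)).
B and R form a cherry on this tree, so they are sister taxa.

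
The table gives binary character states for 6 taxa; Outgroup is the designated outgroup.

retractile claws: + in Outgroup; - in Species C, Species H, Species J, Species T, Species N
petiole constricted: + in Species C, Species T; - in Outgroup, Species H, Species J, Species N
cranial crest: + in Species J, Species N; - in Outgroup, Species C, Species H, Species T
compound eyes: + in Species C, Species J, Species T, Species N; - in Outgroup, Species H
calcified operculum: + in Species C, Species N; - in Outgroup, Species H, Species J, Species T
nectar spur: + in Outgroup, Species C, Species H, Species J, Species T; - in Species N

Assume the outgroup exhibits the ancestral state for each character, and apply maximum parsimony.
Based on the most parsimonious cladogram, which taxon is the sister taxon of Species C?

Species T

Character polarity is set by the outgroup: the derived state is whichever differs from the outgroup's state, so for retractile claws, nectar spur the derived state is '-', and for the remaining characters it is '+'.
retractile claws (derived state '-') is shared by all ingroup taxa — unites the whole ingroup.
petiole constricted: derived state '+' in Species C and Species T only — synapomorphy for {Species C, Species T}.
Only Species J and Species N show the derived state '+' for cranial crest, supporting them as a clade.
Only Species C, Species J, Species N, and Species T show the derived state '+' for compound eyes, supporting them as a clade.
calcified operculum groups Species C and Species N, which is incompatible with the clades supported by the remaining characters; treating it as convergent (homoplasy) costs fewer steps than any alternative tree.
nectar spur (derived state '-') is unique to Species N (autapomorphy; uninformative for grouping).
Most parsimonious ingroup topology: (((Species C,Species T),(Species J,Species N)),Species H).
Species C and Species T form a cherry on this tree, so they are sister taxa.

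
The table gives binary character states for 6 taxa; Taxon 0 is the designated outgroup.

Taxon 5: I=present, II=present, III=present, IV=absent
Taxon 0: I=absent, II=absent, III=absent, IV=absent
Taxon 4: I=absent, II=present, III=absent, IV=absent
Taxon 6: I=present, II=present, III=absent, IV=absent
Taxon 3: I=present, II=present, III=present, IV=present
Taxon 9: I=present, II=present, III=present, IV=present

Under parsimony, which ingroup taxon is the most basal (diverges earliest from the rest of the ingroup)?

The outgroup has state 'absent' for every character, so 'present' is the derived state throughout.
I (derived state 'present') is shared by Taxon 3, Taxon 5, Taxon 6, and Taxon 9 — a synapomorphy uniting that clade.
II (derived state 'present') is shared by all ingroup taxa — unites the whole ingroup.
Only Taxon 3, Taxon 5, and Taxon 9 show the derived state 'present' for III, supporting them as a clade.
IV (derived state 'present') is shared by Taxon 3 and Taxon 9 — a synapomorphy uniting that clade.
Most parsimonious ingroup topology: ((Taxon 6,((Taxon 3,Taxon 9),Taxon 5)),Taxon 4).
Taxon 4 is sister to the clade containing all other ingroup taxa, so it is the earliest-diverging (most basal) ingroup lineage.

Taxon 4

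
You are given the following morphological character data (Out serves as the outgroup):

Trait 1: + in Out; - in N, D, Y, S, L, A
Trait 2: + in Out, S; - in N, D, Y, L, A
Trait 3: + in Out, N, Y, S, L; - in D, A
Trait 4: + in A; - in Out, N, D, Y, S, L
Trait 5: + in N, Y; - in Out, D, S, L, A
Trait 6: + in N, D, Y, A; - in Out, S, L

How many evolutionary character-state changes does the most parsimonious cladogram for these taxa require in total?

6

Character polarity is set by the outgroup: the derived state is whichever differs from the outgroup's state, so for Trait 1, Trait 2, Trait 3 the derived state is '-', and for the remaining characters it is '+'.
All ingroup taxa share the derived state '-' for Trait 1; it defines the ingroup but does not resolve relationships within it.
Only A, D, L, N, and Y show the derived state '-' for Trait 2, supporting them as a clade.
Trait 3: derived state '-' in A and D only — synapomorphy for {A, D}.
Trait 4: derived state '+' in A only — an autapomorphy, so it tells us nothing about relationships among taxa.
Only N and Y show the derived state '+' for Trait 5, supporting them as a clade.
Trait 6 (derived state '+') is shared by A, D, N, and Y — a synapomorphy uniting that clade.
Most parsimonious ingroup topology: ((((N,Y),(D,A)),L),S).
Changes per character on this tree: Trait 1: 1; Trait 2: 1; Trait 3: 1; Trait 4: 1; Trait 5: 1; Trait 6: 1.
Total = 6.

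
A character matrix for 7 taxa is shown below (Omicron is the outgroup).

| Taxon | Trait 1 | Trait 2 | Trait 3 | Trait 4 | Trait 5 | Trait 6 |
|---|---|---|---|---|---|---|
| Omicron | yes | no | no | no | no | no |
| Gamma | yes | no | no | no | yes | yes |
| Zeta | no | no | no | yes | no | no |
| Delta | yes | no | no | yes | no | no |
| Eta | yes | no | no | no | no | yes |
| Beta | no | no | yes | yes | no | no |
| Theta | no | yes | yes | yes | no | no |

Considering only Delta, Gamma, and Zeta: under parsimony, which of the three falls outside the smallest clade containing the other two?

Gamma

Character polarity is set by the outgroup: the derived state is whichever differs from the outgroup's state, so for Trait 1 the derived state is 'no', and for the remaining characters it is 'yes'.
Trait 1: derived state 'no' in Beta, Theta, and Zeta only — synapomorphy for {Beta, Theta, Zeta}.
Trait 2: derived state 'yes' in Theta only — an autapomorphy, so it tells us nothing about relationships among taxa.
Trait 3 (derived state 'yes') is shared by Beta and Theta — a synapomorphy uniting that clade.
Only Beta, Delta, Theta, and Zeta show the derived state 'yes' for Trait 4, supporting them as a clade.
Trait 5 (derived state 'yes') is unique to Gamma (autapomorphy; uninformative for grouping).
Trait 6 (derived state 'yes') is shared by Eta and Gamma — a synapomorphy uniting that clade.
Most parsimonious ingroup topology: ((Gamma,Eta),((Zeta,(Beta,Theta)),Delta)).
Zeta and Delta share a more recent common ancestor with each other than either does with Gamma, so Gamma is the least closely related of the three.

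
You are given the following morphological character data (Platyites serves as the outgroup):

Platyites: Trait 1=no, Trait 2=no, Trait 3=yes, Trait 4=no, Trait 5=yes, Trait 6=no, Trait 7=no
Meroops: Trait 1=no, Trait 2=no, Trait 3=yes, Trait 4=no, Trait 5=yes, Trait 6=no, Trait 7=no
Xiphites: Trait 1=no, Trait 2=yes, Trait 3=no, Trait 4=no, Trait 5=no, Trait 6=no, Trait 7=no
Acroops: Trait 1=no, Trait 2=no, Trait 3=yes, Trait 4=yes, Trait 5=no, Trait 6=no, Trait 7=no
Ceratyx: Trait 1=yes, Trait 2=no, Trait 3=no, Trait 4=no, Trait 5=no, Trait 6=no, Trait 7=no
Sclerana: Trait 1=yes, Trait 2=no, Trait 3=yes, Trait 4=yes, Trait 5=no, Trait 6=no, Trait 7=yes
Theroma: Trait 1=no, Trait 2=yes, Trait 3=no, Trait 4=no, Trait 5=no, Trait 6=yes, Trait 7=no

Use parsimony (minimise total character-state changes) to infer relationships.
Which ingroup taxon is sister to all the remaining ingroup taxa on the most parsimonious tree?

Character polarity is set by the outgroup: the derived state is whichever differs from the outgroup's state, so for Trait 3, Trait 5 the derived state is 'no', and for the remaining characters it is 'yes'.
Trait 1 (state 'yes') occurs in Ceratyx and Sclerana but conflicts with the nesting implied by the other characters — most parsimoniously interpreted as homoplasy.
Only Theroma and Xiphites show the derived state 'yes' for Trait 2, supporting them as a clade.
Trait 3 (derived state 'no') is shared by Ceratyx, Theroma, and Xiphites — a synapomorphy uniting that clade.
Trait 4 (derived state 'yes') is shared by Acroops and Sclerana — a synapomorphy uniting that clade.
Trait 5 (derived state 'no') is shared by Acroops, Ceratyx, Sclerana, Theroma, and Xiphites — a synapomorphy uniting that clade.
Trait 6 (derived state 'yes') is unique to Theroma (autapomorphy; uninformative for grouping).
Trait 7: derived state 'yes' in Sclerana only — an autapomorphy, so it tells us nothing about relationships among taxa.
Most parsimonious ingroup topology: (Meroops,(((Xiphites,Theroma),Ceratyx),(Acroops,Sclerana))).
Meroops is sister to the clade containing all other ingroup taxa, so it is the earliest-diverging (most basal) ingroup lineage.

Meroops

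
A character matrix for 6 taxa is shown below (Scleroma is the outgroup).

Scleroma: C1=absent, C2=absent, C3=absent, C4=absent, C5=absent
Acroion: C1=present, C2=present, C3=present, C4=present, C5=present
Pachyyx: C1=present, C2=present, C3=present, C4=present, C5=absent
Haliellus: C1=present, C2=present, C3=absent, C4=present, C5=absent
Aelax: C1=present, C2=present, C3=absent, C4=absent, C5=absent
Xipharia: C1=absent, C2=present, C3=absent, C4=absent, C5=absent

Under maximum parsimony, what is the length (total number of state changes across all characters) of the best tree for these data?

5

The outgroup has state 'absent' for every character, so 'present' is the derived state throughout.
Only Acroion, Aelax, Haliellus, and Pachyyx show the derived state 'present' for C1, supporting them as a clade.
C2 (derived state 'present') is shared by all ingroup taxa — unites the whole ingroup.
C3: derived state 'present' in Acroion and Pachyyx only — synapomorphy for {Acroion, Pachyyx}.
Only Acroion, Haliellus, and Pachyyx show the derived state 'present' for C4, supporting them as a clade.
C5: derived state 'present' in Acroion only — an autapomorphy, so it tells us nothing about relationships among taxa.
Most parsimonious ingroup topology: ((((Acroion,Pachyyx),Haliellus),Aelax),Xipharia).
Changes per character on this tree: C1: 1; C2: 1; C3: 1; C4: 1; C5: 1.
Total = 5.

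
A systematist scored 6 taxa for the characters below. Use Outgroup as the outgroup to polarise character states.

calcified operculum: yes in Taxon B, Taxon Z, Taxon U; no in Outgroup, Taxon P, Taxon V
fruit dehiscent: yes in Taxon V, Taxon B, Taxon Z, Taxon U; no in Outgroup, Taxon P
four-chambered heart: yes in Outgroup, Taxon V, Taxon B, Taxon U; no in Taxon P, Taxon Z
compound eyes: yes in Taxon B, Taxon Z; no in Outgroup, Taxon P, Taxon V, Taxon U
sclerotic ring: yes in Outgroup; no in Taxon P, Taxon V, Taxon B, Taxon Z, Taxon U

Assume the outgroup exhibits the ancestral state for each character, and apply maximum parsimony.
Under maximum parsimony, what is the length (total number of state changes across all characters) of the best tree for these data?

Character polarity is set by the outgroup: the derived state is whichever differs from the outgroup's state, so for four-chambered heart, sclerotic ring the derived state is 'no', and for the remaining characters it is 'yes'.
calcified operculum (derived state 'yes') is shared by Taxon B, Taxon U, and Taxon Z — a synapomorphy uniting that clade.
Only Taxon B, Taxon U, Taxon V, and Taxon Z show the derived state 'yes' for fruit dehiscent, supporting them as a clade.
four-chambered heart (state 'no') occurs in Taxon P and Taxon Z but conflicts with the nesting implied by the other characters — most parsimoniously interpreted as homoplasy.
Only Taxon B and Taxon Z show the derived state 'yes' for compound eyes, supporting them as a clade.
All ingroup taxa share the derived state 'no' for sclerotic ring; it defines the ingroup but does not resolve relationships within it.
Most parsimonious ingroup topology: (Taxon P,(Taxon V,((Taxon B,Taxon Z),Taxon U))).
Changes per character on this tree: calcified operculum: 1; fruit dehiscent: 1; four-chambered heart: 2; compound eyes: 1; sclerotic ring: 1.
Total = 6.

6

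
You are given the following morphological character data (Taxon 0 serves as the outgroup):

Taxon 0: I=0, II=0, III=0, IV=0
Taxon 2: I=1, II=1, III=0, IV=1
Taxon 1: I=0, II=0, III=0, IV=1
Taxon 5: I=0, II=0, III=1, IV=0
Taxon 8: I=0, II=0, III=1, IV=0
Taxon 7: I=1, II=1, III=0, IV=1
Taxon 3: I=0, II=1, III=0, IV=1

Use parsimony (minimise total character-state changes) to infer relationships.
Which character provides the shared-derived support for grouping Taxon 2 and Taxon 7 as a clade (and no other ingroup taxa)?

I

The outgroup has state '0' for every character, so '1' is the derived state throughout.
I: derived state '1' in Taxon 2 and Taxon 7 only — synapomorphy for {Taxon 2, Taxon 7}.
Only Taxon 2, Taxon 3, and Taxon 7 show the derived state '1' for II, supporting them as a clade.
Only Taxon 5 and Taxon 8 show the derived state '1' for III, supporting them as a clade.
Only Taxon 1, Taxon 2, Taxon 3, and Taxon 7 show the derived state '1' for IV, supporting them as a clade.
Most parsimonious ingroup topology: ((((Taxon 2,Taxon 7),Taxon 3),Taxon 1),(Taxon 5,Taxon 8)).
The clade {Taxon 2, Taxon 7} is supported by I: its derived state '1' occurs in exactly those taxa and in no other taxon (including the outgroup).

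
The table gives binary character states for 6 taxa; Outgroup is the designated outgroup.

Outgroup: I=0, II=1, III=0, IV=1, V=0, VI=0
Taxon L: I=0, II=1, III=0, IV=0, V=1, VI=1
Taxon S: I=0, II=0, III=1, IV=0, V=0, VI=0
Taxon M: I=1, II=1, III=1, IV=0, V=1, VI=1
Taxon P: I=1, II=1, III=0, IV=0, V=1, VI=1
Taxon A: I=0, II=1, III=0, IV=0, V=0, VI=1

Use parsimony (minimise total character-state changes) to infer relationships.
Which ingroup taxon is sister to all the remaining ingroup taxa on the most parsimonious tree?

Taxon S

Character polarity is set by the outgroup: the derived state is whichever differs from the outgroup's state, so for II, IV the derived state is '0', and for the remaining characters it is '1'.
I (derived state '1') is shared by Taxon M and Taxon P — a synapomorphy uniting that clade.
II: derived state '0' in Taxon S only — an autapomorphy, so it tells us nothing about relationships among taxa.
III (state '1') occurs in Taxon M and Taxon S but conflicts with the nesting implied by the other characters — most parsimoniously interpreted as homoplasy.
All ingroup taxa share the derived state '0' for IV; it defines the ingroup but does not resolve relationships within it.
Only Taxon L, Taxon M, and Taxon P show the derived state '1' for V, supporting them as a clade.
VI (derived state '1') is shared by Taxon A, Taxon L, Taxon M, and Taxon P — a synapomorphy uniting that clade.
Most parsimonious ingroup topology: (((Taxon L,(Taxon M,Taxon P)),Taxon A),Taxon S).
Taxon S is sister to the clade containing all other ingroup taxa, so it is the earliest-diverging (most basal) ingroup lineage.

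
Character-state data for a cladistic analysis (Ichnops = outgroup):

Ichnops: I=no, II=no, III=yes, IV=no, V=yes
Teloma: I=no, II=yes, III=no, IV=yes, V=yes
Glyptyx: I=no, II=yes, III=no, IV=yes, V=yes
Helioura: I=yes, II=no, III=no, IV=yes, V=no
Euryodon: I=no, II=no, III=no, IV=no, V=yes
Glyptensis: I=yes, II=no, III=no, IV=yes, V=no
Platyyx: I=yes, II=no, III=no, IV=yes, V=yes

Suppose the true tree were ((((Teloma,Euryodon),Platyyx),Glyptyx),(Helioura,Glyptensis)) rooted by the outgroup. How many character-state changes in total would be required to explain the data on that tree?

Map each character onto ((((Teloma,Euryodon),Platyyx),Glyptyx),(Helioura,Glyptensis)) (rooted by Ichnops) and count the minimum state changes it requires (Fitch parsimony):
I: 2; II: 2; III: 1; IV: 2; V: 1.
Total tree length = 8.

8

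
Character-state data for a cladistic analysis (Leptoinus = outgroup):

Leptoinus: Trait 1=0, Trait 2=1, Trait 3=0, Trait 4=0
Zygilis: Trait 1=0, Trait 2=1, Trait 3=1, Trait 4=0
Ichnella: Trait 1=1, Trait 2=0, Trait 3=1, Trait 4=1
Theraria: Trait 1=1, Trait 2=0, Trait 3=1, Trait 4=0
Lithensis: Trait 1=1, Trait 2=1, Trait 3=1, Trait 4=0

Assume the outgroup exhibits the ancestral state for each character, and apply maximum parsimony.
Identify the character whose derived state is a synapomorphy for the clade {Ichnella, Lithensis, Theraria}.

Character polarity is set by the outgroup: the derived state is whichever differs from the outgroup's state, so for Trait 2 the derived state is '0', and for the remaining characters it is '1'.
Only Ichnella, Lithensis, and Theraria show the derived state '1' for Trait 1, supporting them as a clade.
Only Ichnella and Theraria show the derived state '0' for Trait 2, supporting them as a clade.
Trait 3 (derived state '1') is shared by all ingroup taxa — unites the whole ingroup.
Trait 4 (derived state '1') is unique to Ichnella (autapomorphy; uninformative for grouping).
Most parsimonious ingroup topology: (Zygilis,((Ichnella,Theraria),Lithensis)).
The clade {Ichnella, Lithensis, Theraria} is supported by Trait 1: its derived state '1' occurs in exactly those taxa and in no other taxon (including the outgroup).

Trait 1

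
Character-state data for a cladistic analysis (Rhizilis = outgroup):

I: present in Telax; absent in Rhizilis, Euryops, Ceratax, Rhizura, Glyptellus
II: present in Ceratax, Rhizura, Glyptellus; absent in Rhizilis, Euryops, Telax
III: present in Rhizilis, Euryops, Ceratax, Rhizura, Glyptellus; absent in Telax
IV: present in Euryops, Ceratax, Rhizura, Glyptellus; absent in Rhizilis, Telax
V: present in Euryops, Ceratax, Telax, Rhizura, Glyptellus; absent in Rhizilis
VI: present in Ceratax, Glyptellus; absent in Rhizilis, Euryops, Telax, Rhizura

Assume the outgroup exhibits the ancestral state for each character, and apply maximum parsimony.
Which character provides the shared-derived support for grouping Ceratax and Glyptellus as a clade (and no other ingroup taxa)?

Character polarity is set by the outgroup: the derived state is whichever differs from the outgroup's state, so for III the derived state is 'absent', and for the remaining characters it is 'present'.
I (derived state 'present') is unique to Telax (autapomorphy; uninformative for grouping).
II (derived state 'present') is shared by Ceratax, Glyptellus, and Rhizura — a synapomorphy uniting that clade.
III (derived state 'absent') is unique to Telax (autapomorphy; uninformative for grouping).
IV (derived state 'present') is shared by Ceratax, Euryops, Glyptellus, and Rhizura — a synapomorphy uniting that clade.
V (derived state 'present') is shared by all ingroup taxa — unites the whole ingroup.
VI (derived state 'present') is shared by Ceratax and Glyptellus — a synapomorphy uniting that clade.
Most parsimonious ingroup topology: ((Euryops,((Ceratax,Glyptellus),Rhizura)),Telax).
The clade {Ceratax, Glyptellus} is supported by VI: its derived state 'present' occurs in exactly those taxa and in no other taxon (including the outgroup).

VI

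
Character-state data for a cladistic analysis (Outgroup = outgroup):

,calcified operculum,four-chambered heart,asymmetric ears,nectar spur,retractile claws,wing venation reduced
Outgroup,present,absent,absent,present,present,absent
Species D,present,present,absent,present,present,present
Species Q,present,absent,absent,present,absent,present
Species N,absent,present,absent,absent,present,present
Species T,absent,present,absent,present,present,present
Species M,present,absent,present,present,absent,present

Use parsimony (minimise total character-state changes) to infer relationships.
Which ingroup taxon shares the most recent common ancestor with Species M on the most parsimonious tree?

Character polarity is set by the outgroup: the derived state is whichever differs from the outgroup's state, so for calcified operculum, nectar spur, retractile claws the derived state is 'absent', and for the remaining characters it is 'present'.
Only Species N and Species T show the derived state 'absent' for calcified operculum, supporting them as a clade.
four-chambered heart (derived state 'present') is shared by Species D, Species N, and Species T — a synapomorphy uniting that clade.
asymmetric ears: derived state 'present' in Species M only — an autapomorphy, so it tells us nothing about relationships among taxa.
nectar spur (derived state 'absent') is unique to Species N (autapomorphy; uninformative for grouping).
Only Species M and Species Q show the derived state 'absent' for retractile claws, supporting them as a clade.
wing venation reduced (derived state 'present') is shared by all ingroup taxa — unites the whole ingroup.
Most parsimonious ingroup topology: ((Species D,(Species N,Species T)),(Species Q,Species M)).
Species M and Species Q form a cherry on this tree, so they are sister taxa.

Species Q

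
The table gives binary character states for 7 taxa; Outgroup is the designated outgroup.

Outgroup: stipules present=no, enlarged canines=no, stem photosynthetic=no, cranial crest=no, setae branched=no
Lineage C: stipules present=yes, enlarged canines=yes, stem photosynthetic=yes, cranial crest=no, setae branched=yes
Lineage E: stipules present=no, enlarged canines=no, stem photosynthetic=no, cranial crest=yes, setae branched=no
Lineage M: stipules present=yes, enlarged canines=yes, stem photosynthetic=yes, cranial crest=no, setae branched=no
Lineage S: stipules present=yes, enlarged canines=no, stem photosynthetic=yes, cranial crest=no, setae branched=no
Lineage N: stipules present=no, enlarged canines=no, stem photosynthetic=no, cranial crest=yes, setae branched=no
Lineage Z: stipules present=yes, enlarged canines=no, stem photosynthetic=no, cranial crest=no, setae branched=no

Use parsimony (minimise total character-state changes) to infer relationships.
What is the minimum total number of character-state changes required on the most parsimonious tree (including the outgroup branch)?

The outgroup has state 'no' for every character, so 'yes' is the derived state throughout.
stipules present: derived state 'yes' in Lineage C, Lineage M, Lineage S, and Lineage Z only — synapomorphy for {Lineage C, Lineage M, Lineage S, Lineage Z}.
enlarged canines (derived state 'yes') is shared by Lineage C and Lineage M — a synapomorphy uniting that clade.
stem photosynthetic (derived state 'yes') is shared by Lineage C, Lineage M, and Lineage S — a synapomorphy uniting that clade.
cranial crest (derived state 'yes') is shared by Lineage E and Lineage N — a synapomorphy uniting that clade.
setae branched: derived state 'yes' in Lineage C only — an autapomorphy, so it tells us nothing about relationships among taxa.
Most parsimonious ingroup topology: ((((Lineage C,Lineage M),Lineage S),Lineage Z),(Lineage E,Lineage N)).
Changes per character on this tree: stipules present: 1; enlarged canines: 1; stem photosynthetic: 1; cranial crest: 1; setae branched: 1.
Total = 5.

5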